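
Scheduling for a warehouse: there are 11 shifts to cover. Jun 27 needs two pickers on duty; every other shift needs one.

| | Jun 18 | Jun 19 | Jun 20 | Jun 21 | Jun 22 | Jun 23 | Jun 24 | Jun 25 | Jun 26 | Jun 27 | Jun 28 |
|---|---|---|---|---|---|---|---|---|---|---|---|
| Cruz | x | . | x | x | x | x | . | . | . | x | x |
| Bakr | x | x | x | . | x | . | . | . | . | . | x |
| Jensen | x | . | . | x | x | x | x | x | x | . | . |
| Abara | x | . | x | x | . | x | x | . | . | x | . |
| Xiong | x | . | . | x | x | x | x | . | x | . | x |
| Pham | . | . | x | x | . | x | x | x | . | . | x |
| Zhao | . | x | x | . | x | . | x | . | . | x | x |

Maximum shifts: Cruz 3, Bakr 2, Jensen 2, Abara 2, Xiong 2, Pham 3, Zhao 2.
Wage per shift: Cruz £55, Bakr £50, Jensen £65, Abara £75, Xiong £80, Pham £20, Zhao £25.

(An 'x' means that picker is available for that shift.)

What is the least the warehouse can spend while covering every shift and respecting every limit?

Picking the cheapest available picker for each shift independently would cost £365, but that ignores the shift limits.
An optimal schedule: Jun 18→Bakr, Jun 19→Zhao, Jun 20→Pham, Jun 21→Pham, Jun 22→Bakr, Jun 23→Cruz, Jun 24→Jensen, Jun 25→Pham, Jun 26→Jensen, Jun 27→Zhao+Cruz, Jun 28→Cruz.
Total: 50 + 25 + 20 + 20 + 50 + 55 + 65 + 20 + 65 + 25 + 55 + 55 = £505.

£505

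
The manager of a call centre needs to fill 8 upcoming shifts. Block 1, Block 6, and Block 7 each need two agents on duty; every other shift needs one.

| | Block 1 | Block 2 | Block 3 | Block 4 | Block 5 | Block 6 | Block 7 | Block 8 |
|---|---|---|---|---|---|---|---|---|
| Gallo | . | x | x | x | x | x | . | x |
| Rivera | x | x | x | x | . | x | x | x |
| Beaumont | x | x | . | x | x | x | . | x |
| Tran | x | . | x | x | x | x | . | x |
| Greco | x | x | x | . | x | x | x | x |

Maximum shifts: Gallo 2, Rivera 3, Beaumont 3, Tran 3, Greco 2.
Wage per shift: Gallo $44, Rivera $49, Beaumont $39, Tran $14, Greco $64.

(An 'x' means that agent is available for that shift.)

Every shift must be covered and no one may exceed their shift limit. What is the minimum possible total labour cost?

$409

Block 7 can only be covered by Rivera and Greco, so that assignment is forced.
Picking the cheapest available agent for each shift independently would cost $314, but that ignores the shift limits.
An optimal schedule: Block 1→Beaumont+Rivera, Block 2→Beaumont, Block 3→Tran, Block 4→Tran, Block 5→Tran, Block 6→Beaumont+Gallo, Block 7→Rivera+Greco, Block 8→Gallo.
Total: 39 + 49 + 39 + 14 + 14 + 14 + 39 + 44 + 49 + 64 + 44 = $409.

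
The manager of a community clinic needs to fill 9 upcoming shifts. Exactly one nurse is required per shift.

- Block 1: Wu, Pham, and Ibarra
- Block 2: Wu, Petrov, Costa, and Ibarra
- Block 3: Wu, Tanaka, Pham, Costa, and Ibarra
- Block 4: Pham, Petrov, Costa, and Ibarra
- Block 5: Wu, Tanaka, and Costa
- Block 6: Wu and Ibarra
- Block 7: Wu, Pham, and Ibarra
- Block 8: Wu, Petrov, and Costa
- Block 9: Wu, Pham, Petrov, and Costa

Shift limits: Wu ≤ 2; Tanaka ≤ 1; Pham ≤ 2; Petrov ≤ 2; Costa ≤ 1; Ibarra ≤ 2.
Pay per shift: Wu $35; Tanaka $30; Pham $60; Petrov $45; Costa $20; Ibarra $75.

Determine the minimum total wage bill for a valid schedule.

Picking the cheapest available nurse for each shift independently would cost $225, but that ignores the shift limits.
An optimal schedule: Block 1→Wu, Block 2→Petrov, Block 3→Ibarra, Block 4→Pham, Block 5→Tanaka, Block 6→Wu, Block 7→Pham, Block 8→Petrov, Block 9→Costa.
Total: 35 + 45 + 75 + 60 + 30 + 35 + 60 + 45 + 20 = $405.

$405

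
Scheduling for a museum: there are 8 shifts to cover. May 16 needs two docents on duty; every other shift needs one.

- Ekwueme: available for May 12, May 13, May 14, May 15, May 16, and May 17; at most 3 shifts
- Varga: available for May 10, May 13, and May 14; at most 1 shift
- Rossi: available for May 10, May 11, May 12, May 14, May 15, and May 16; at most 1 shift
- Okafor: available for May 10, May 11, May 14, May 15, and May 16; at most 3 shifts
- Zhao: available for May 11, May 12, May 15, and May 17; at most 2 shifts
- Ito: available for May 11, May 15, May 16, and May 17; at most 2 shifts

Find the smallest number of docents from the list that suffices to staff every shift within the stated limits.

4

9 slots to fill and no one can take more than 3, so at least ⌈9/3⌉ = 3 docents are needed.
Any 3 docents together have capacity at most 3+3+2 = 8 < 9 slots, so 3 can never suffice.
Ekwueme, Varga, Okafor, and Zhao alone can cover everything: May 10→Varga, May 11→Okafor, May 12→Ekwueme, May 13→Ekwueme, May 14→Okafor, May 15→Zhao, May 16→Ekwueme+Okafor, May 17→Zhao.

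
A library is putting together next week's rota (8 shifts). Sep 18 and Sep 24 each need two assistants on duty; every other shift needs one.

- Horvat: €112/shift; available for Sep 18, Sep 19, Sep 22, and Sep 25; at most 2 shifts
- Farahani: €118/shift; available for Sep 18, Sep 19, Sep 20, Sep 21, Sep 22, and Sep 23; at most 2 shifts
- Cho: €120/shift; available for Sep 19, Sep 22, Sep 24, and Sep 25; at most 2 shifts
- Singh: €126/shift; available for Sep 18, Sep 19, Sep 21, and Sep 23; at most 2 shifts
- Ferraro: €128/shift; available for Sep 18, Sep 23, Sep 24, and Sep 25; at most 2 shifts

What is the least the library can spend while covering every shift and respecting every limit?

Sep 20 can only be covered by Farahani, so that assignment is forced.
Sep 24 can only be covered by Cho and Ferraro, so that assignment is forced.
Picking the cheapest available assistant for each shift independently would cost €1168, but that ignores the shift limits.
An optimal schedule: Sep 18→Singh+Ferraro, Sep 19→Cho, Sep 20→Farahani, Sep 21→Farahani, Sep 22→Horvat, Sep 23→Singh, Sep 24→Cho+Ferraro, Sep 25→Horvat.
Total: 126 + 128 + 120 + 118 + 118 + 112 + 126 + 120 + 128 + 112 = €1208.

€1208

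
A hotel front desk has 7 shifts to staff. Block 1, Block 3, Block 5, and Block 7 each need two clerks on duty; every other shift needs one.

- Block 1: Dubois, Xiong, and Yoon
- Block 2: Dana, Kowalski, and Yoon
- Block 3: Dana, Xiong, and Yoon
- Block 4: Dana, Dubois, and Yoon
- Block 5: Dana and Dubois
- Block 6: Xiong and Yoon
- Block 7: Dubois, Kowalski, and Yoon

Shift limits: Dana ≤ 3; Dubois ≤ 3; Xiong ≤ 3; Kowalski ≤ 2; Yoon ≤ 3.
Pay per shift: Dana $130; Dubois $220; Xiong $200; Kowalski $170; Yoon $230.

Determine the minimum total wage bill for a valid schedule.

$1990

Block 5 can only be covered by Dana and Dubois, so that assignment is forced.
Picking the cheapest available clerk for each shift independently would cost $1950, but that ignores the shift limits.
An optimal schedule: Block 1→Xiong+Dubois, Block 2→Kowalski, Block 3→Dana+Xiong, Block 4→Dana, Block 5→Dana+Dubois, Block 6→Xiong, Block 7→Kowalski+Dubois.
Total: 200 + 220 + 170 + 130 + 200 + 130 + 130 + 220 + 200 + 170 + 220 = $1990.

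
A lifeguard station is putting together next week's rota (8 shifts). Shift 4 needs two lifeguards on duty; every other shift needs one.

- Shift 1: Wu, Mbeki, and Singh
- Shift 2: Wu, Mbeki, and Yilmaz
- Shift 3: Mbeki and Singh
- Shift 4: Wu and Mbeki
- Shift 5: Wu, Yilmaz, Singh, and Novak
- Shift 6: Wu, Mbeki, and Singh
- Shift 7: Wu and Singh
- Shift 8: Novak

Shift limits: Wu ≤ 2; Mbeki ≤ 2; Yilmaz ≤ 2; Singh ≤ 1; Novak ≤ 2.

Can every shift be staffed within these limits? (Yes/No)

No

Total capacity is 9 and 9 slots are needed, so capacity alone doesn't rule it out.
Shifts {Shift 1, Shift 3, Shift 4, Shift 6, Shift 7} need 6 worker-slots in total, but the lifeguards available for any of those shifts (Wu, Mbeki, and Singh) can supply at most 5 among them. So no valid schedule exists.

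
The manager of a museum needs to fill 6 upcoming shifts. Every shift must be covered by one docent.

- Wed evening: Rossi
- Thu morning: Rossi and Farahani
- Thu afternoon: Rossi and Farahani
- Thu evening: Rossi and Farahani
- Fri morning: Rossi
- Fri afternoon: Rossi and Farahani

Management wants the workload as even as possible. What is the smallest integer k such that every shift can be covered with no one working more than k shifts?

With 2 docents and 6 worker-slots to fill, someone must work at least ⌈6/2⌉ = 3 shifts, so k ≥ 3.
k = 3 works: Wed evening→Rossi, Thu morning→Rossi, Thu afternoon→Farahani, Thu evening→Farahani, Fri morning→Rossi, Fri afternoon→Farahani.
Loads: Rossi 3, Farahani 3 — all ≤ 3.

3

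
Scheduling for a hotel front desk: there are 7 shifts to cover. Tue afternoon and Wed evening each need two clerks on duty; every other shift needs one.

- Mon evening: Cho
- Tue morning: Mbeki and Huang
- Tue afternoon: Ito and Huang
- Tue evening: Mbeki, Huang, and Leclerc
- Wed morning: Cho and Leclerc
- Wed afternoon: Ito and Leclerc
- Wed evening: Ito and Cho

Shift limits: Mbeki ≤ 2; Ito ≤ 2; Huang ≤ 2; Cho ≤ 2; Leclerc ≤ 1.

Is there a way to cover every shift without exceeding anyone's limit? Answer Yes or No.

No

Total capacity is 9 and 9 slots are needed, so capacity alone doesn't rule it out.
Shifts {Mon evening, Tue afternoon, Wed morning, Wed afternoon, Wed evening} need 7 worker-slots in total, but the clerks available for any of those shifts (Ito, Huang, Cho, and Leclerc) can supply at most 6 among them. So no valid schedule exists.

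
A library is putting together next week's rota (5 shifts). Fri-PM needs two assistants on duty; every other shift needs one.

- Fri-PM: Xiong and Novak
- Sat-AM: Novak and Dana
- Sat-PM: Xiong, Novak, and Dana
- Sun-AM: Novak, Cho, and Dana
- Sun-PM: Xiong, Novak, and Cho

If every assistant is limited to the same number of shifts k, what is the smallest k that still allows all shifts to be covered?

With 4 assistants and 6 worker-slots to fill, someone must work at least ⌈6/4⌉ = 2 shifts, so k ≥ 2.
k = 2 works: Fri-PM→Xiong+Novak, Sat-AM→Novak, Sat-PM→Xiong, Sun-AM→Cho, Sun-PM→Cho.
Loads: Xiong 2, Novak 2, Cho 2, Dana 0 — all ≤ 2.

2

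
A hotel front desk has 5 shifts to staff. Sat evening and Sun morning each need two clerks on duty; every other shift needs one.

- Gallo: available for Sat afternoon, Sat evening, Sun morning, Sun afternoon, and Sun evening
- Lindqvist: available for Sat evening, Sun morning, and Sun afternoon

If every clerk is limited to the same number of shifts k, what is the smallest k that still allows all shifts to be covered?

4

With 2 clerks and 7 worker-slots to fill, someone must work at least ⌈7/2⌉ = 4 shifts, so k ≥ 4.
k = 4 works: Sat afternoon→Gallo, Sat evening→Gallo+Lindqvist, Sun morning→Gallo+Lindqvist, Sun afternoon→Lindqvist, Sun evening→Gallo.
Loads: Gallo 4, Lindqvist 3 — all ≤ 4.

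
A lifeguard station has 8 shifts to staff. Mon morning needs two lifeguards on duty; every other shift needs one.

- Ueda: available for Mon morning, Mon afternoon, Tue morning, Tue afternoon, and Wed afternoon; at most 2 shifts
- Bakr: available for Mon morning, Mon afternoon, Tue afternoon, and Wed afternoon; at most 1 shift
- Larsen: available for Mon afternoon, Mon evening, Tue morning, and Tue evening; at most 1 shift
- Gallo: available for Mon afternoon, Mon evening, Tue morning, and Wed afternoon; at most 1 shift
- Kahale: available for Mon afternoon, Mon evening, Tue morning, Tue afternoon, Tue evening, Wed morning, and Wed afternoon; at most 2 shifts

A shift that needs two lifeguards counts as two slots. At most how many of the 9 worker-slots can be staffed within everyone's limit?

Total capacity across all lifeguards is 2+1+1+1+2 = 7, and 9 slots are needed, so at most 7 can be filled.
An assignment achieving 7: Mon morning→Ueda+Bakr, Mon evening→Gallo, Tue morning→Kahale, Tue afternoon→Ueda, Tue evening→Larsen, Wed morning→Kahale.
Loads: Ueda 2/2, Bakr 1/1, Larsen 1/1, Gallo 1/1, Kahale 2/2.

7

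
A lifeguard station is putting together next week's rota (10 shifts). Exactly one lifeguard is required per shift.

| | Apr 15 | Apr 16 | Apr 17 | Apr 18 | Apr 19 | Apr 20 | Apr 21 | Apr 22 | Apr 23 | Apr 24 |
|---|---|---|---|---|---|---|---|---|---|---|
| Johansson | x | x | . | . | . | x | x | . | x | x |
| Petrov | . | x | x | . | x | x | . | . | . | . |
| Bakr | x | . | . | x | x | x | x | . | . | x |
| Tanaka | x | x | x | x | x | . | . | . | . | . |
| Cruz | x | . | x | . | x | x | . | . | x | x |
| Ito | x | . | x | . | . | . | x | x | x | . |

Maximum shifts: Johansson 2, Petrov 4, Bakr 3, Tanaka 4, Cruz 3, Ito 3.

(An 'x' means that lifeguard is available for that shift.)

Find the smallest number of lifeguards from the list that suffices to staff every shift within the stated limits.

3

10 slots to fill and no one can take more than 4, so at least ⌈10/4⌉ = 3 lifeguards are needed.
Petrov, Bakr, and Ito alone can cover everything: Apr 15→Bakr, Apr 16→Petrov, Apr 17→Petrov, Apr 18→Bakr, Apr 19→Petrov, Apr 20→Petrov, Apr 21→Ito, Apr 22→Ito, Apr 23→Ito, Apr 24→Bakr.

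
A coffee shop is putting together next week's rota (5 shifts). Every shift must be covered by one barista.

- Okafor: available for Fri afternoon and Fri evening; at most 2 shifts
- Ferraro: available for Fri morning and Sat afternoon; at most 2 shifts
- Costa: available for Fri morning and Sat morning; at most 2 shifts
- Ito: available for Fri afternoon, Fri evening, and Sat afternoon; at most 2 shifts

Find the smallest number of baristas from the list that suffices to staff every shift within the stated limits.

5 slots to fill and no one can take more than 2, so at least ⌈5/2⌉ = 3 baristas are needed.
Okafor, Ferraro, and Costa alone can cover everything: Fri morning→Ferraro, Fri afternoon→Okafor, Fri evening→Okafor, Sat morning→Costa, Sat afternoon→Ferraro.

3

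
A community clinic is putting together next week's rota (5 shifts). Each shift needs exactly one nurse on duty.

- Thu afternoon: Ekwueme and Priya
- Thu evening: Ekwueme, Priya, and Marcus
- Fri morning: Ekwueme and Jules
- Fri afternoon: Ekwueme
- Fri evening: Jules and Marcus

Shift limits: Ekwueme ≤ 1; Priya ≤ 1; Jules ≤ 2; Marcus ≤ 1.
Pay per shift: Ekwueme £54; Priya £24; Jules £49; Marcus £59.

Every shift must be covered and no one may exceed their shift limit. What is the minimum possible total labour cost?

£235

Fri afternoon can only be covered by Ekwueme, so that assignment is forced.
Picking the cheapest available nurse for each shift independently would cost £200, but that ignores the shift limits.
An optimal schedule: Thu afternoon→Priya, Thu evening→Marcus, Fri morning→Jules, Fri afternoon→Ekwueme, Fri evening→Jules.
Total: 24 + 59 + 49 + 54 + 49 = £235.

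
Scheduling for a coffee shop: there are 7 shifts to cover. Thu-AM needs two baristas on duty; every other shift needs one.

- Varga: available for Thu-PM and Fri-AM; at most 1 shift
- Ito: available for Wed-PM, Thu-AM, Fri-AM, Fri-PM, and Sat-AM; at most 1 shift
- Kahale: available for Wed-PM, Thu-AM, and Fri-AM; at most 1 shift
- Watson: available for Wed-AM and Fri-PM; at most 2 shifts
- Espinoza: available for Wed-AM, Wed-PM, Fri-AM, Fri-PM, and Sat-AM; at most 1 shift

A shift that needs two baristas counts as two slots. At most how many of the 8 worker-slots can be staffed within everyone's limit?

Total capacity across all baristas is 1+1+1+2+1 = 6, and 8 slots are needed, so at most 6 can be filled.
An assignment achieving 6: Wed-AM→Watson, Thu-AM→Ito+Kahale, Thu-PM→Varga, Fri-PM→Watson, Sat-AM→Espinoza.
Loads: Varga 1/1, Ito 1/1, Kahale 1/1, Watson 2/2, Espinoza 1/1.

6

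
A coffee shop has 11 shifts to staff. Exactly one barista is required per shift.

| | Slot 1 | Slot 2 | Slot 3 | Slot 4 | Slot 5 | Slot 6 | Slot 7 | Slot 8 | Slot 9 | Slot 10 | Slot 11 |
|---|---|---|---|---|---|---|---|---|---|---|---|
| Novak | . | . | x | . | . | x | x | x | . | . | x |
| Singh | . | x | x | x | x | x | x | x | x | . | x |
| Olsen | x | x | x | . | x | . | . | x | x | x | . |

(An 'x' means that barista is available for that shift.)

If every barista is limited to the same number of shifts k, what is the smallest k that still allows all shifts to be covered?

4

With 3 baristas and 11 worker-slots to fill, someone must work at least ⌈11/3⌉ = 4 shifts, so k ≥ 4.
k = 4 works: Slot 1→Olsen, Slot 2→Singh, Slot 3→Novak, Slot 4→Singh, Slot 5→Singh, Slot 6→Novak, Slot 7→Novak, Slot 8→Olsen, Slot 9→Singh, Slot 10→Olsen, Slot 11→Novak.
Loads: Novak 4, Singh 4, Olsen 3 — all ≤ 4.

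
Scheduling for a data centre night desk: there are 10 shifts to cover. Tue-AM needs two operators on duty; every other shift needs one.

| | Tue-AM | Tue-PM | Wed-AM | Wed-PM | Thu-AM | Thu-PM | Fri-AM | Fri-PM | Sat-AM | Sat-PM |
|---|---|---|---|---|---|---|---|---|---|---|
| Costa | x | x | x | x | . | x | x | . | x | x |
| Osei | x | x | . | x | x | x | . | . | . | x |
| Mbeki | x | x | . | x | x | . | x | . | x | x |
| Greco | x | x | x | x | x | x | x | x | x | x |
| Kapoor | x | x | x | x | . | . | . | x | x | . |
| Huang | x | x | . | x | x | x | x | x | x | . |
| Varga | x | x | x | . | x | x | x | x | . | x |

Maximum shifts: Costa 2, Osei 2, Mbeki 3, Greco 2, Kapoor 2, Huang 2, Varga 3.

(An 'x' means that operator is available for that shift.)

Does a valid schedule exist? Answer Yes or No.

Yes

One valid schedule: Tue-AM→Kapoor+Huang, Tue-PM→Greco, Wed-AM→Costa, Wed-PM→Mbeki, Thu-AM→Osei, Thu-PM→Costa, Fri-AM→Mbeki, Fri-PM→Greco, Sat-AM→Mbeki, Sat-PM→Osei.
Loads: Costa 2/2, Osei 2/2, Mbeki 3/3, Greco 2/2, Kapoor 1/2, Huang 1/2, Varga 0/3 — all within limits.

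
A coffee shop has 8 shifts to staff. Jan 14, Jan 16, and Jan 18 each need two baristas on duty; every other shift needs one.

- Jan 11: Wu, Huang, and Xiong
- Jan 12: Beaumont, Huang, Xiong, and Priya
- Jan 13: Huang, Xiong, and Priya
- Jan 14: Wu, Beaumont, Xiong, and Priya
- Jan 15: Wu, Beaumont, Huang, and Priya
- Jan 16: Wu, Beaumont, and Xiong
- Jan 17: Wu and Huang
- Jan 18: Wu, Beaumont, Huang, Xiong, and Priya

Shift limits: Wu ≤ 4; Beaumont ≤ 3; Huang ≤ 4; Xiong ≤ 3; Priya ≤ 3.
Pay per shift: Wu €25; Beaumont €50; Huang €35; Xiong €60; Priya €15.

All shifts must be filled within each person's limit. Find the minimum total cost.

€300

Picking the cheapest available barista for each shift independently would cost €250, but that ignores the shift limits.
An optimal schedule: Jan 11→Wu, Jan 12→Huang, Jan 13→Priya, Jan 14→Priya+Wu, Jan 15→Huang, Jan 16→Wu+Beaumont, Jan 17→Wu, Jan 18→Priya+Huang.
Total: 25 + 35 + 15 + 15 + 25 + 35 + 25 + 50 + 25 + 15 + 35 = €300.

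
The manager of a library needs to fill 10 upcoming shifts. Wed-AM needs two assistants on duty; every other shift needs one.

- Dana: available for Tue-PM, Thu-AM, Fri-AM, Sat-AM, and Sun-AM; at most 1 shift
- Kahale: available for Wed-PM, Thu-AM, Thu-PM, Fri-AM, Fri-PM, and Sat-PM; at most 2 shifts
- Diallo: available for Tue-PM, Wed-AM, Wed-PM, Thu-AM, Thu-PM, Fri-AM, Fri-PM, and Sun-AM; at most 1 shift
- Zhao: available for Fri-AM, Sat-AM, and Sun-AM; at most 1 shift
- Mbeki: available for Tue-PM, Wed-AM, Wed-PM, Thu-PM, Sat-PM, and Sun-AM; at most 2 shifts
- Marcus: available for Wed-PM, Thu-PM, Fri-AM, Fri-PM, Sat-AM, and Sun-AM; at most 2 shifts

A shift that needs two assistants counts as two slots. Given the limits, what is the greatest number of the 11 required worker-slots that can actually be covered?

9

Total capacity across all assistants is 1+2+1+1+2+2 = 9, and 11 slots are needed, so at most 9 can be filled.
An assignment achieving 9: Tue-PM→Dana, Wed-AM→Diallo+Mbeki, Wed-PM→Mbeki, Thu-AM→Kahale, Thu-PM→Marcus, Fri-PM→Marcus, Sat-AM→Zhao, Sat-PM→Kahale.
Loads: Dana 1/1, Kahale 2/2, Diallo 1/1, Zhao 1/1, Mbeki 2/2, Marcus 2/2.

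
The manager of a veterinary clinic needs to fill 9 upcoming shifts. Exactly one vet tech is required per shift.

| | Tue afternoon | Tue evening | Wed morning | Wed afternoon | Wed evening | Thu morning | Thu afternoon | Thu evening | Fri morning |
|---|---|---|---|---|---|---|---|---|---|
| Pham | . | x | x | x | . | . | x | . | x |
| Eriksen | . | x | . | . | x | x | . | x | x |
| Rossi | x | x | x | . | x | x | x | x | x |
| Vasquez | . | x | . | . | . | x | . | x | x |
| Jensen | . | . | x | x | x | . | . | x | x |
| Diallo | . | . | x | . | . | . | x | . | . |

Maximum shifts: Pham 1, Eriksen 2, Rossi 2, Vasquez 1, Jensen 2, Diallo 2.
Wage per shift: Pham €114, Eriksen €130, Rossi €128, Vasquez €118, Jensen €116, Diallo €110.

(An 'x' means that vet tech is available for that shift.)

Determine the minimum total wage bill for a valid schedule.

Tue afternoon can only be covered by Rossi, so that assignment is forced.
Picking the cheapest available vet tech for each shift independently would cost €1040, but that ignores the shift limits.
An optimal schedule: Tue afternoon→Rossi, Tue evening→Rossi, Wed morning→Diallo, Wed afternoon→Pham, Wed evening→Jensen, Thu morning→Vasquez, Thu afternoon→Diallo, Thu evening→Jensen, Fri morning→Eriksen.
Total: 128 + 128 + 110 + 114 + 116 + 118 + 110 + 116 + 130 = €1070.

€1070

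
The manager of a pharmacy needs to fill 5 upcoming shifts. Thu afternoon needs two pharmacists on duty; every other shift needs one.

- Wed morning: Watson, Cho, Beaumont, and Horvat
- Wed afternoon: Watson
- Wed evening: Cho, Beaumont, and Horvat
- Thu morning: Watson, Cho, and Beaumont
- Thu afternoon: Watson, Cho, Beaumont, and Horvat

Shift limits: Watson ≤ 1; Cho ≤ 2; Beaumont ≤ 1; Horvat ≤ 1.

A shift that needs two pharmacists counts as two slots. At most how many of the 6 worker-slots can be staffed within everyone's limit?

5

Total capacity across all pharmacists is 1+2+1+1 = 5, and 6 slots are needed, so at most 5 can be filled.
An assignment achieving 5: Wed morning→Beaumont, Wed afternoon→Watson, Wed evening→Cho, Thu morning→Cho, Thu afternoon→Horvat.
Loads: Watson 1/1, Cho 2/2, Beaumont 1/1, Horvat 1/1.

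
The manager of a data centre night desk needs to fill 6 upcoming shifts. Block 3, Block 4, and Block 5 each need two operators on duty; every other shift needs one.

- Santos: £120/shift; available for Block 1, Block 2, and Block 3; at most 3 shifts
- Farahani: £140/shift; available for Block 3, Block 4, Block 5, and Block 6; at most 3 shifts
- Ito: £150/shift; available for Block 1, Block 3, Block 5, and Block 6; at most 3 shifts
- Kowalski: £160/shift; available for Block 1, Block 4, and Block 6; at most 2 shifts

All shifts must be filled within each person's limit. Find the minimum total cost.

Block 2 can only be covered by Santos, so that assignment is forced.
Block 4 can only be covered by Farahani and Kowalski, so that assignment is forced.
Block 5 can only be covered by Farahani and Ito, so that assignment is forced.
Picking the cheapest available operator for each shift independently would cost £1230, but that ignores the shift limits.
An optimal schedule: Block 1→Santos, Block 2→Santos, Block 3→Santos+Farahani, Block 4→Farahani+Kowalski, Block 5→Farahani+Ito, Block 6→Ito.
Total: 120 + 120 + 120 + 140 + 140 + 160 + 140 + 150 + 150 = £1240.

£1240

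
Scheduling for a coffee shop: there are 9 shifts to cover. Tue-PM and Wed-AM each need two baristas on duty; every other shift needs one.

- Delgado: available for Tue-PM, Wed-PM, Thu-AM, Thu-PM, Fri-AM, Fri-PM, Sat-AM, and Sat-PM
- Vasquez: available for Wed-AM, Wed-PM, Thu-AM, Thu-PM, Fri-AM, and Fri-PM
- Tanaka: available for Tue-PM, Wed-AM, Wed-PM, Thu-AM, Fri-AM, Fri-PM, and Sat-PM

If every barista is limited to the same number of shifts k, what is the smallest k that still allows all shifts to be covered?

4

With 3 baristas and 11 worker-slots to fill, someone must work at least ⌈11/3⌉ = 4 shifts, so k ≥ 4.
k = 4 works: Tue-PM→Delgado+Tanaka, Wed-AM→Vasquez+Tanaka, Wed-PM→Vasquez, Thu-AM→Vasquez, Thu-PM→Delgado, Fri-AM→Vasquez, Fri-PM→Tanaka, Sat-AM→Delgado, Sat-PM→Delgado.
Loads: Delgado 4, Vasquez 4, Tanaka 3 — all ≤ 4.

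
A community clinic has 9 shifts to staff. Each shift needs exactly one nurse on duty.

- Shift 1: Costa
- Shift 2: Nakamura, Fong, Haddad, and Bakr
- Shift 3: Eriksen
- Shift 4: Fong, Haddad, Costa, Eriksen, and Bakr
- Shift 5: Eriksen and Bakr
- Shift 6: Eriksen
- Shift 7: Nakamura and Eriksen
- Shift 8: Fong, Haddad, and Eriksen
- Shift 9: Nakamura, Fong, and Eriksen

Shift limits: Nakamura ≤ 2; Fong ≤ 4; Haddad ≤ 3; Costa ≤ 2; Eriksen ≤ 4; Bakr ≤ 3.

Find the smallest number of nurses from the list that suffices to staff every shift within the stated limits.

9 slots to fill and no one can take more than 4, so at least ⌈9/4⌉ = 3 nurses are needed.
Fong, Costa, and Eriksen alone can cover everything: Shift 1→Costa, Shift 2→Fong, Shift 3→Eriksen, Shift 4→Fong, Shift 5→Eriksen, Shift 6→Eriksen, Shift 7→Eriksen, Shift 8→Fong, Shift 9→Fong.

3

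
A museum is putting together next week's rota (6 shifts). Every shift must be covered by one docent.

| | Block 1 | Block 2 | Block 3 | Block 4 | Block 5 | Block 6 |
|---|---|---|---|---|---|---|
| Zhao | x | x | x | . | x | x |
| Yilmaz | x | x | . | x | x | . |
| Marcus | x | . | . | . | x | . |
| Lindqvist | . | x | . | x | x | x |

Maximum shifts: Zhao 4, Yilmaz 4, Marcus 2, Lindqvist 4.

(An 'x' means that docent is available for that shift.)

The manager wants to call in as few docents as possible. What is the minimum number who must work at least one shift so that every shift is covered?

2

6 slots to fill and no one can take more than 4, so at least ⌈6/4⌉ = 2 docents are needed.
Zhao and Yilmaz alone can cover everything: Block 1→Zhao, Block 2→Zhao, Block 3→Zhao, Block 4→Yilmaz, Block 5→Yilmaz, Block 6→Zhao.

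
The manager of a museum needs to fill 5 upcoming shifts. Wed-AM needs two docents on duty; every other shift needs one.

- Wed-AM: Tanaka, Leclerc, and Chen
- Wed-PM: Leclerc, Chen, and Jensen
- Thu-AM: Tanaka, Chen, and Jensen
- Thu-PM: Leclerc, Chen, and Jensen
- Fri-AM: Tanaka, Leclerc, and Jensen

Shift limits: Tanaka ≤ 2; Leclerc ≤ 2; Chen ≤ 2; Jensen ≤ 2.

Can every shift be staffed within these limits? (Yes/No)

One valid schedule: Wed-AM→Tanaka+Leclerc, Wed-PM→Leclerc, Thu-AM→Tanaka, Thu-PM→Chen, Fri-AM→Jensen.
Loads: Tanaka 2/2, Leclerc 2/2, Chen 1/2, Jensen 1/2 — all within limits.

Yes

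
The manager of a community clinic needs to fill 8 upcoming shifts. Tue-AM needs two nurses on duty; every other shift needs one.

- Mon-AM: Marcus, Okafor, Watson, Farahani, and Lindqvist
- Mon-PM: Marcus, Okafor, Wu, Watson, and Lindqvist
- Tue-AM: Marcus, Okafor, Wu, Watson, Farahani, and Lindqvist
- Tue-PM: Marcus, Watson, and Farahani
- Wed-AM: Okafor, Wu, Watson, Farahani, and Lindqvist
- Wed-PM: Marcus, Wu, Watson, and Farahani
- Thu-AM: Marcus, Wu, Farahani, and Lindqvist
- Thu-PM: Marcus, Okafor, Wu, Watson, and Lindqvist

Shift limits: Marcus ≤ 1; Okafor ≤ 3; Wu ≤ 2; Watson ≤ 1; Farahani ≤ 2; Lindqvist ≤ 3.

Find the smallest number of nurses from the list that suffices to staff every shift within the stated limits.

4

9 slots to fill and no one can take more than 3, so at least ⌈9/3⌉ = 3 nurses are needed.
Any 3 nurses together have capacity at most 3+3+2 = 8 < 9 slots, so 3 can never suffice.
Marcus, Okafor, Wu, and Lindqvist alone can cover everything: Mon-AM→Okafor, Mon-PM→Lindqvist, Tue-AM→Okafor+Lindqvist, Tue-PM→Marcus, Wed-AM→Okafor, Wed-PM→Wu, Thu-AM→Wu, Thu-PM→Lindqvist.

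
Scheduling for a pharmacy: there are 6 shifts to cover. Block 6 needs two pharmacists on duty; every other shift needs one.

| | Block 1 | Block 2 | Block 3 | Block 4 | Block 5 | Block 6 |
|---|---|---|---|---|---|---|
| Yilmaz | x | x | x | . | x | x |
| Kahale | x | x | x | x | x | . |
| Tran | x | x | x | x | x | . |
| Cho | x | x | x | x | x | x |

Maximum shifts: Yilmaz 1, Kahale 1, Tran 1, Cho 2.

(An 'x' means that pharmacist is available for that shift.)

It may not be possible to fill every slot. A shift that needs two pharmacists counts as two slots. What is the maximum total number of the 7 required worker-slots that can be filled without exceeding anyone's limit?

5

Total capacity across all pharmacists is 1+1+1+2 = 5, and 7 slots are needed, so at most 5 can be filled.
An assignment achieving 5: Block 1→Tran, Block 2→Cho, Block 4→Kahale, Block 6→Yilmaz+Cho.
Loads: Yilmaz 1/1, Kahale 1/1, Tran 1/1, Cho 2/2.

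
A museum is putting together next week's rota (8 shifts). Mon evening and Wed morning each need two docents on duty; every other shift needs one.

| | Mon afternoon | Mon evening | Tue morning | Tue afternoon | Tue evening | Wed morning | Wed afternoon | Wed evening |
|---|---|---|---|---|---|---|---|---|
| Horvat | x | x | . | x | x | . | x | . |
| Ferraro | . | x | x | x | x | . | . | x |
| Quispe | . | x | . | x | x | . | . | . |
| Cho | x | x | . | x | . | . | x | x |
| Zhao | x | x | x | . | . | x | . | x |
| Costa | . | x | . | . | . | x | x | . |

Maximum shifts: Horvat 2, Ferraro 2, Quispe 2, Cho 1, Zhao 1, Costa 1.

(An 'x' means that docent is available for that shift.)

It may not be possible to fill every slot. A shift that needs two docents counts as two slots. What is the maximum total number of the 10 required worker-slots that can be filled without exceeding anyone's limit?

Total capacity across all docents is 2+2+2+1+1+1 = 9, and 10 slots are needed, so at most 9 can be filled.
An assignment achieving 9: Mon afternoon→Horvat, Mon evening→Quispe, Tue morning→Ferraro, Tue afternoon→Quispe, Tue evening→Horvat, Wed morning→Zhao+Costa, Wed afternoon→Cho, Wed evening→Ferraro.
Loads: Horvat 2/2, Ferraro 2/2, Quispe 2/2, Cho 1/1, Zhao 1/1, Costa 1/1.

9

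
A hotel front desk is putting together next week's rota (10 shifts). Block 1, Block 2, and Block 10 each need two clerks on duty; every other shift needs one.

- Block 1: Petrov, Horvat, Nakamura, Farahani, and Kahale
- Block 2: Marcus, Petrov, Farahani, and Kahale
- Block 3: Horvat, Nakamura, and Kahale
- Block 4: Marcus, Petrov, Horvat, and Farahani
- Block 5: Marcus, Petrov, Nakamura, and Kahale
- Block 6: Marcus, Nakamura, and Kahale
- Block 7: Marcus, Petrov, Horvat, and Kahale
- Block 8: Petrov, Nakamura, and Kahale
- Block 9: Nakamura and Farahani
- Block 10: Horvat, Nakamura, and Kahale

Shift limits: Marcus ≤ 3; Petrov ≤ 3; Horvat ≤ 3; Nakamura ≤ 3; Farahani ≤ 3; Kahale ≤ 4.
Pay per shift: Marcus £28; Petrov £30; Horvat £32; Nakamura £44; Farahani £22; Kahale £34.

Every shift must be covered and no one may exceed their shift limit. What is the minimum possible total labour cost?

£370

Picking the cheapest available clerk for each shift independently would cost £358, but that ignores the shift limits.
An optimal schedule: Block 1→Petrov+Horvat, Block 2→Farahani+Petrov, Block 3→Horvat, Block 4→Farahani, Block 5→Marcus, Block 6→Marcus, Block 7→Marcus, Block 8→Petrov, Block 9→Farahani, Block 10→Horvat+Kahale.
Total: 30 + 32 + 22 + 30 + 32 + 22 + 28 + 28 + 28 + 30 + 22 + 32 + 34 = £370.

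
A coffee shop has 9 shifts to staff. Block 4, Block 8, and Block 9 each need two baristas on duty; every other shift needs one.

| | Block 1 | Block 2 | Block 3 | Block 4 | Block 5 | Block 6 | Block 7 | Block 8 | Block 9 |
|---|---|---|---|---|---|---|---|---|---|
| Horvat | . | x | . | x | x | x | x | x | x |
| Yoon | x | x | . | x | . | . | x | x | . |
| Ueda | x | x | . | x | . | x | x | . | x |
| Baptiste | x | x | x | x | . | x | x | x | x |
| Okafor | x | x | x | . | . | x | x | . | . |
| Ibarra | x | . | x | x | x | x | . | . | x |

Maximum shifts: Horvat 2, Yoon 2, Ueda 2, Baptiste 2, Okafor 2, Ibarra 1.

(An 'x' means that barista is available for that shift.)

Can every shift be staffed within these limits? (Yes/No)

No

Total capacity is 2+2+2+2+2+1 = 11 but 12 worker-slots are needed — infeasible.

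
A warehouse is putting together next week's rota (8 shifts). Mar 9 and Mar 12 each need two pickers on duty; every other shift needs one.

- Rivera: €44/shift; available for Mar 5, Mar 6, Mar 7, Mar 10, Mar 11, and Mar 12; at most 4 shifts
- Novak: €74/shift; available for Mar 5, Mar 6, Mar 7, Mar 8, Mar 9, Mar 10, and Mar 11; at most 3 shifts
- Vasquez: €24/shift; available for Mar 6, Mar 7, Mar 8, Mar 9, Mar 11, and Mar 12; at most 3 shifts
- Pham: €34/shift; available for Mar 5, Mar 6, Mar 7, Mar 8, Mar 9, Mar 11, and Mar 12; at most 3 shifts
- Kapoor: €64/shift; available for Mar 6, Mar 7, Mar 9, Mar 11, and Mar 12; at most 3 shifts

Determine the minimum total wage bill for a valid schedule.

Picking the cheapest available picker for each shift independently would cost €290, but that ignores the shift limits.
An optimal schedule: Mar 5→Pham, Mar 6→Vasquez, Mar 7→Rivera, Mar 8→Vasquez, Mar 9→Vasquez+Pham, Mar 10→Rivera, Mar 11→Rivera, Mar 12→Pham+Rivera.
Total: 34 + 24 + 44 + 24 + 24 + 34 + 44 + 44 + 34 + 44 = €350.

€350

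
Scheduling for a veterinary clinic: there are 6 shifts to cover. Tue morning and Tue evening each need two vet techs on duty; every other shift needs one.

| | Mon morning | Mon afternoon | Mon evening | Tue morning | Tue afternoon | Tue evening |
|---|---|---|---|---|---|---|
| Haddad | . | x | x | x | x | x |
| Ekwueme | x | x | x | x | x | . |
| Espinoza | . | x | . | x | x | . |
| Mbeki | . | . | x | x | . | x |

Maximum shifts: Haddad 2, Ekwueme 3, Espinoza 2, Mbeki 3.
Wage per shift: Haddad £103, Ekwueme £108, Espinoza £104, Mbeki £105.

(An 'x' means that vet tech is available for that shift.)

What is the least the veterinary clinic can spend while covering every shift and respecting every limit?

£837

Mon morning can only be covered by Ekwueme, so that assignment is forced.
Tue evening can only be covered by Haddad and Mbeki, so that assignment is forced.
Picking the cheapest available vet tech for each shift independently would cost £832, but that ignores the shift limits.
An optimal schedule: Mon morning→Ekwueme, Mon afternoon→Haddad, Mon evening→Mbeki, Tue morning→Espinoza+Mbeki, Tue afternoon→Espinoza, Tue evening→Haddad+Mbeki.
Total: 108 + 103 + 105 + 104 + 105 + 104 + 103 + 105 = £837.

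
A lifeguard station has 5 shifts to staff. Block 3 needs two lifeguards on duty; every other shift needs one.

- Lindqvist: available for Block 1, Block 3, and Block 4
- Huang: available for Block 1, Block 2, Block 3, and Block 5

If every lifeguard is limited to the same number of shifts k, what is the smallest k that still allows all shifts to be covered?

3

With 2 lifeguards and 6 worker-slots to fill, someone must work at least ⌈6/2⌉ = 3 shifts, so k ≥ 3.
k = 3 works: Block 1→Lindqvist, Block 2→Huang, Block 3→Lindqvist+Huang, Block 4→Lindqvist, Block 5→Huang.
Loads: Lindqvist 3, Huang 3 — all ≤ 3.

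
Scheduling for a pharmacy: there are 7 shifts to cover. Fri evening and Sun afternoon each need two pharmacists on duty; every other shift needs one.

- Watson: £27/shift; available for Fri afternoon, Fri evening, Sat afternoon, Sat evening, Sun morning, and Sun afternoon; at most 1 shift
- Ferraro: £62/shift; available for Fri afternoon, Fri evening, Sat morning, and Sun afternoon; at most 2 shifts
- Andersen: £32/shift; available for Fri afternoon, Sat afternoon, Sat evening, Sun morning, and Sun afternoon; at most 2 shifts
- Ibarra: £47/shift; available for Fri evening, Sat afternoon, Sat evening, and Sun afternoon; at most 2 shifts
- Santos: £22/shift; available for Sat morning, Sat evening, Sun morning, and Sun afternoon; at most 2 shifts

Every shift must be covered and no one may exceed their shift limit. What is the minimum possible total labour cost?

Picking the cheapest available pharmacist for each shift independently would cost £243, but that ignores the shift limits.
An optimal schedule: Fri afternoon→Watson, Fri evening→Ferraro+Ibarra, Sat morning→Ferraro, Sat afternoon→Andersen, Sat evening→Santos, Sun morning→Andersen, Sun afternoon→Ibarra+Santos.
Total: 27 + 62 + 47 + 62 + 32 + 22 + 32 + 47 + 22 = £353.

£353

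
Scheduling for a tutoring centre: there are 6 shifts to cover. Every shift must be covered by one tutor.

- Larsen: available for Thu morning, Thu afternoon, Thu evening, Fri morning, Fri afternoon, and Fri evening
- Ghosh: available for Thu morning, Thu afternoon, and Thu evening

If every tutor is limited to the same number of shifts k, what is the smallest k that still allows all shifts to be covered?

3

With 2 tutors and 6 worker-slots to fill, someone must work at least ⌈6/2⌉ = 3 shifts, so k ≥ 3.
k = 3 works: Thu morning→Ghosh, Thu afternoon→Ghosh, Thu evening→Ghosh, Fri morning→Larsen, Fri afternoon→Larsen, Fri evening→Larsen.
Loads: Larsen 3, Ghosh 3 — all ≤ 3.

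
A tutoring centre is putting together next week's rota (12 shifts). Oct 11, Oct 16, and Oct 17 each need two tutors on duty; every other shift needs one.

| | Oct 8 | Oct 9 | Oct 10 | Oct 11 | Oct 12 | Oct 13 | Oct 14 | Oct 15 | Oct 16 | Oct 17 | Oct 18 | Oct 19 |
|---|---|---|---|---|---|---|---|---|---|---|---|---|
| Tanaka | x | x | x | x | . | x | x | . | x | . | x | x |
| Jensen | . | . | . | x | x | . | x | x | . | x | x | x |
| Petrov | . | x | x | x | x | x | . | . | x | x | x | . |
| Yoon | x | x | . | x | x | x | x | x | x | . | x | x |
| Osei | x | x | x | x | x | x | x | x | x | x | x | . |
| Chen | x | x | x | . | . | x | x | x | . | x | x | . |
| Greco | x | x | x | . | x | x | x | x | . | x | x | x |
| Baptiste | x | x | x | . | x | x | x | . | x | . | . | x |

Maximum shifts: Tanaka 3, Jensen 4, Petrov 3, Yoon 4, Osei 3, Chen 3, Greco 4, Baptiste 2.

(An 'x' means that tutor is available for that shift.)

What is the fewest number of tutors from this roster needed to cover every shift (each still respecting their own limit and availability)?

4

15 slots to fill and no one can take more than 4, so at least ⌈15/4⌉ = 4 tutors are needed.
Tanaka, Jensen, Yoon, and Greco alone can cover everything: Oct 8→Tanaka, Oct 9→Yoon, Oct 10→Tanaka, Oct 11→Jensen+Yoon, Oct 12→Jensen, Oct 13→Yoon, Oct 14→Greco, Oct 15→Jensen, Oct 16→Tanaka+Yoon, Oct 17→Jensen+Greco, Oct 18→Greco, Oct 19→Greco.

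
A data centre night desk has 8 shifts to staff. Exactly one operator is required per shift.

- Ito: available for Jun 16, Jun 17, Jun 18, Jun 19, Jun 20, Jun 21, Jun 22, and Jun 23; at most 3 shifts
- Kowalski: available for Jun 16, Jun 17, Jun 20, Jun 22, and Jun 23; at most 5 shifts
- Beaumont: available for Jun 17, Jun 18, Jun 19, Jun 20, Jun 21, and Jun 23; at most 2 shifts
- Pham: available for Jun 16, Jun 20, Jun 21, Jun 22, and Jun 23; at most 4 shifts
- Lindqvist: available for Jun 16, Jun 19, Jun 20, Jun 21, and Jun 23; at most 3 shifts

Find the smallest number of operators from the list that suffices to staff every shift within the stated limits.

2

8 slots to fill and no one can take more than 5, so at least ⌈8/5⌉ = 2 operators are needed.
Ito and Kowalski alone can cover everything: Jun 16→Kowalski, Jun 17→Kowalski, Jun 18→Ito, Jun 19→Ito, Jun 20→Kowalski, Jun 21→Ito, Jun 22→Kowalski, Jun 23→Kowalski.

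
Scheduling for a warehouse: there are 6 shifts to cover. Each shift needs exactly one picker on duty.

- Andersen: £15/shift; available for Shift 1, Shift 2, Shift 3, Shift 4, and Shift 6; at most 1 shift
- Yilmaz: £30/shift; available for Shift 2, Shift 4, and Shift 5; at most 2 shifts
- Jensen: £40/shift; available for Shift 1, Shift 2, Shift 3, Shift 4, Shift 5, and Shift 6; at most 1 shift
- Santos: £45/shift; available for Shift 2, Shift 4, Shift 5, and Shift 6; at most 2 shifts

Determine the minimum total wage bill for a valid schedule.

Picking the cheapest available picker for each shift independently would cost £105, but that ignores the shift limits.
An optimal schedule: Shift 1→Andersen, Shift 2→Yilmaz, Shift 3→Jensen, Shift 4→Santos, Shift 5→Yilmaz, Shift 6→Santos.
Total: 15 + 30 + 40 + 45 + 30 + 45 = £205.

£205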